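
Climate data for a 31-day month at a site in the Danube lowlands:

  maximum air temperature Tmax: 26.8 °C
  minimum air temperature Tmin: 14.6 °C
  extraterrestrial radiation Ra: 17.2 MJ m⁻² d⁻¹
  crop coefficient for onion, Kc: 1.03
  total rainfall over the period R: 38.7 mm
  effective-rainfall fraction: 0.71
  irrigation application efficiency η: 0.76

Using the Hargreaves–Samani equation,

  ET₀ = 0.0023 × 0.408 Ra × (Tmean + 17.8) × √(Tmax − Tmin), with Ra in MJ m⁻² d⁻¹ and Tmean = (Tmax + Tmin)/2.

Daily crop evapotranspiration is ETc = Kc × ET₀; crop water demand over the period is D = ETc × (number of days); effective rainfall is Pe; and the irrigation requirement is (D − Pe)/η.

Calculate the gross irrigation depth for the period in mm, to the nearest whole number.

Tmean = (26.8 + 14.6)/2 = 20.70 °C
0.408 Ra = 0.408 × 17.2 = 7.0176 mm/d equivalent
ET₀ = 0.0023 × 7.0176 × (20.70 + 17.8) × √12.2 = 0.0023 × 7.0176 × 38.50 × 3.4928 = 2.1705 mm/d
ETc = Kc × ET₀ = 1.03 × 2.1705 = 2.2356 mm/d
Crop demand D = ETc × 31 d = 2.2356 × 31 = 69.304 mm
Pe = 0.71 × 38.7 = 27.477 mm
D − Pe = 69.304 − 27.477 = 41.827 mm
Gross irrigation = 41.827 / 0.76 = 55.036 mm

55 mm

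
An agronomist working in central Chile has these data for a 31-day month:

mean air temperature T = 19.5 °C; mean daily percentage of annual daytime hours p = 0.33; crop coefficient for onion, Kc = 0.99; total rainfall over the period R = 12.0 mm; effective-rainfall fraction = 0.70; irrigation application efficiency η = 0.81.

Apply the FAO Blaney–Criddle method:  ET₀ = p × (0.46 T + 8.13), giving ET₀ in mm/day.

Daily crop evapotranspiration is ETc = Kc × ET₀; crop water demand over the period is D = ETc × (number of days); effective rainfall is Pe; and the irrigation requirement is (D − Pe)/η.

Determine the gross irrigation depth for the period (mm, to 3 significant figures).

ET₀ = 0.33 × (0.46 × 19.5 + 8.13) = 0.33 × 17.100 = 5.6430 mm/d
ETc = Kc × ET₀ = 0.99 × 5.6430 = 5.5866 mm/d
Crop demand D = ETc × 31 d = 5.5866 × 31 = 173.185 mm
Pe = 0.70 × 12.0 = 8.400 mm
D − Pe = 173.185 − 8.400 = 164.785 mm
Gross irrigation = 164.785 / 0.81 = 203.438 mm

203 mm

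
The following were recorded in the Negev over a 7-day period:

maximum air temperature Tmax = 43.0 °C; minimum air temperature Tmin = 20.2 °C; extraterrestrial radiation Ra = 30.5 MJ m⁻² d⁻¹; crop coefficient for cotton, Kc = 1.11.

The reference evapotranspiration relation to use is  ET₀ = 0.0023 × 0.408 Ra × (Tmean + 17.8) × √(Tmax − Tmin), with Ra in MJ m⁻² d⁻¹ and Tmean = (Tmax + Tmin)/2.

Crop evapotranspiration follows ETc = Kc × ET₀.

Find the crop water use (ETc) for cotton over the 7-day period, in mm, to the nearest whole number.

Tmean = (43.0 + 20.2)/2 = 31.60 °C
0.408 Ra = 0.408 × 30.5 = 12.4440 mm/d equivalent
ET₀ = 0.0023 × 12.4440 × (31.60 + 17.8) × √22.8 = 0.0023 × 12.4440 × 49.40 × 4.7749 = 6.7512 mm/d
ETc = Kc × ET₀ = 1.11 × 6.7512 = 7.4938 mm/d
Over 7 days: 7.4938 × 7 = 52.457 mm

52 mm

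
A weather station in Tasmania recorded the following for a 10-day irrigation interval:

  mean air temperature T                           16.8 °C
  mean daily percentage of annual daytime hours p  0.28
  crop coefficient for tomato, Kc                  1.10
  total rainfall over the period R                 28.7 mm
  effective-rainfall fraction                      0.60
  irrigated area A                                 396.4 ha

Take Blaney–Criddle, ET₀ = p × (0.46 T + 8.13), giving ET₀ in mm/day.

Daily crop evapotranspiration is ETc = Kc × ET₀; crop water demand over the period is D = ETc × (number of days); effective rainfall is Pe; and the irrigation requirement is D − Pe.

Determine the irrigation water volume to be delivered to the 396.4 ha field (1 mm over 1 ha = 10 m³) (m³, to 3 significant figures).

ET₀ = 0.28 × (0.46 × 16.8 + 8.13) = 0.28 × 15.858 = 4.4402 mm/d
ETc = Kc × ET₀ = 1.10 × 4.4402 = 4.8842 mm/d
Crop demand D = ETc × 10 d = 4.8842 × 10 = 48.842 mm
Pe = 0.60 × 28.7 = 17.220 mm
D − Pe = 48.842 − 17.220 = 31.622 mm
Volume = 31.622 mm × 396.4 ha × 10 = 125349.6 m³

125000 m³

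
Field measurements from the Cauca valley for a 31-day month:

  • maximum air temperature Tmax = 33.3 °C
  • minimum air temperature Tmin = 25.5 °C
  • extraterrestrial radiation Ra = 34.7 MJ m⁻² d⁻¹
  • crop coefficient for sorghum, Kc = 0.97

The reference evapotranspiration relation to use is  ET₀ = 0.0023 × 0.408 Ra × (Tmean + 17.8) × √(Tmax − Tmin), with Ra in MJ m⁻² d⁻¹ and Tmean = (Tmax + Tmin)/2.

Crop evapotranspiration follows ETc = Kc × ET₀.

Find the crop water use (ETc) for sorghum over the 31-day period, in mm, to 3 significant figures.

129 mm

Tmean = (33.3 + 25.5)/2 = 29.40 °C
0.408 Ra = 0.408 × 34.7 = 14.1576 mm/d equivalent
ET₀ = 0.0023 × 14.1576 × (29.40 + 17.8) × √7.8 = 0.0023 × 14.1576 × 47.20 × 2.7928 = 4.2924 mm/d
ETc = Kc × ET₀ = 0.97 × 4.2924 = 4.1636 mm/d
Over 31 days: 4.1636 × 31 = 129.072 mm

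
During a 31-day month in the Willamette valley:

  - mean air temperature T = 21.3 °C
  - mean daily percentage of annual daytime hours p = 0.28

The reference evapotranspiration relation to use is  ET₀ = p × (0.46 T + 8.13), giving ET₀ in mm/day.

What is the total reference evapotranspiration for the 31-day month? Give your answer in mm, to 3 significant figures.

156 mm

ET₀ = 0.28 × (0.46 × 21.3 + 8.13) = 0.28 × 17.928 = 5.0198 mm/d
Monthly total = 5.0198 × 31 = 155.614 mm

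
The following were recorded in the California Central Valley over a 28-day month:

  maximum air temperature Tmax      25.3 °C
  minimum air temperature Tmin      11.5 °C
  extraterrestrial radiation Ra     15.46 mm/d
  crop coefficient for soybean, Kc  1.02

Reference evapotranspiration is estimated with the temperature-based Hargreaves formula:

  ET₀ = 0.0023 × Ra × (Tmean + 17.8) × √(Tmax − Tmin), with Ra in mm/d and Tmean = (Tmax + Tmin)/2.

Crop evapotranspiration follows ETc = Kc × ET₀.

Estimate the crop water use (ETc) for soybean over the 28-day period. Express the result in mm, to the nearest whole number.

137 mm

Tmean = (25.3 + 11.5)/2 = 18.40 °C
ET₀ = 0.0023 × 15.46 × (18.40 + 17.8) × √13.8 = 0.0023 × 15.46 × 36.20 × 3.7148 = 4.7817 mm/d
ETc = Kc × ET₀ = 1.02 × 4.7817 = 4.8773 mm/d
Over 28 days: 4.8773 × 28 = 136.564 mm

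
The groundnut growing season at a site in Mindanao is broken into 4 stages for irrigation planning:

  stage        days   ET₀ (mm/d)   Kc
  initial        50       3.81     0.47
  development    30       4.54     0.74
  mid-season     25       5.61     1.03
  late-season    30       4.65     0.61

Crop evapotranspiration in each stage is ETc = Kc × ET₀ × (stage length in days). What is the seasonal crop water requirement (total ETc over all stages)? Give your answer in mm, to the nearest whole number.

initial: 0.47 × 3.81 × 50 = 89.54 mm
development: 0.74 × 4.54 × 30 = 100.79 mm
mid-season: 1.03 × 5.61 × 25 = 144.46 mm
late-season: 0.61 × 4.65 × 30 = 85.10 mm
Seasonal total = 419.89 mm

420 mm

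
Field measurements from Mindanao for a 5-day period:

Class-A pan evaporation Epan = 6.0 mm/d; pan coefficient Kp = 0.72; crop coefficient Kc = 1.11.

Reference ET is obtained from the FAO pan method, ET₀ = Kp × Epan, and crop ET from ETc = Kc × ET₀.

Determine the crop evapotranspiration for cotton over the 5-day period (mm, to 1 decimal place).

24.0 mm

ET₀ = 0.72 × 6.0 = 4.3200 mm/d
ETc = Kc × ET₀ = 1.11 × 4.3200 = 4.7952 mm/d
Over 5 days: 4.7952 × 5 = 23.976 mm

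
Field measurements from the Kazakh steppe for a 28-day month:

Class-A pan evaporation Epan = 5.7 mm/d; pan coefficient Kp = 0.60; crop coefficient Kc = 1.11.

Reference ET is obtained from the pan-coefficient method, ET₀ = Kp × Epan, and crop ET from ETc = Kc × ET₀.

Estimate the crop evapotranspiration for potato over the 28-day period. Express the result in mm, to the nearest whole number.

106 mm

ET₀ = 0.60 × 5.7 = 3.4200 mm/d
ETc = Kc × ET₀ = 1.11 × 3.4200 = 3.7962 mm/d
Over 28 days: 3.7962 × 28 = 106.294 mm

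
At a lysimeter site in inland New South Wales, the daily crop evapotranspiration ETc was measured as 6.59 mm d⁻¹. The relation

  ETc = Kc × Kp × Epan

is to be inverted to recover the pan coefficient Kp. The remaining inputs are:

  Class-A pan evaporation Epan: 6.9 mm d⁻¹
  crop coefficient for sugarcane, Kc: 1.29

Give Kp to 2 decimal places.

ETc = Kc × Kp × Epan  ⇒  Kp = ETc / (Kc × Epan)
Kp = 6.59 / (1.29 × 6.9) = 6.59 / 8.901 = 0.7404

0.74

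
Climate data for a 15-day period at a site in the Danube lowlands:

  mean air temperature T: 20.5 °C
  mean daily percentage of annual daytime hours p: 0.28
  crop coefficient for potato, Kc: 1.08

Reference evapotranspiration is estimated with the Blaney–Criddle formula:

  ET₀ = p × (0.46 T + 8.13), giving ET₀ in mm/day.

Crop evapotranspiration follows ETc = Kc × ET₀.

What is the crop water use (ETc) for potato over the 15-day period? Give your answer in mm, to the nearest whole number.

80 mm

ET₀ = 0.28 × (0.46 × 20.5 + 8.13) = 0.28 × 17.560 = 4.9168 mm/d
ETc = Kc × ET₀ = 1.08 × 4.9168 = 5.3101 mm/d
Over 15 days: 5.3101 × 15 = 79.652 mm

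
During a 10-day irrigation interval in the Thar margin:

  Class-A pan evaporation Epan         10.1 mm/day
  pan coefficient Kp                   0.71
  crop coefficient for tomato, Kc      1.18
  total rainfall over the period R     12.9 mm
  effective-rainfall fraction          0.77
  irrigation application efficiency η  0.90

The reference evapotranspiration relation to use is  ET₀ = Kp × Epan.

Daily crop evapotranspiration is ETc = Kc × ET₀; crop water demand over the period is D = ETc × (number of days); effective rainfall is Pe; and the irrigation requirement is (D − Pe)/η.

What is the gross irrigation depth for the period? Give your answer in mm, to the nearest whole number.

ET₀ = 0.71 × 10.1 = 7.1710 mm/d
ETc = Kc × ET₀ = 1.18 × 7.1710 = 8.4618 mm/d
Crop demand D = ETc × 10 d = 8.4618 × 10 = 84.618 mm
Pe = 0.77 × 12.9 = 9.933 mm
D − Pe = 84.618 − 9.933 = 74.685 mm
Gross irrigation = 74.685 / 0.90 = 82.983 mm

83 mm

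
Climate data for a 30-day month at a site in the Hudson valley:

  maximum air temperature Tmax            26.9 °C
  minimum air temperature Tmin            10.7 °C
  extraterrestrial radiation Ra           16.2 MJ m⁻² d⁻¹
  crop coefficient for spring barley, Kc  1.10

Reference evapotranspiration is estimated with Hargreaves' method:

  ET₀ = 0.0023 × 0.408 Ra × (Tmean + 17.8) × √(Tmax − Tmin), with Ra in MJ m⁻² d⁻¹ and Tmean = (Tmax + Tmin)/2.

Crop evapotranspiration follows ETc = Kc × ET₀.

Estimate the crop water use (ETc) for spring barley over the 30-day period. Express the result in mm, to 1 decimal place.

73.9 mm

Tmean = (26.9 + 10.7)/2 = 18.80 °C
0.408 Ra = 0.408 × 16.2 = 6.6096 mm/d equivalent
ET₀ = 0.0023 × 6.6096 × (18.80 + 17.8) × √16.2 = 0.0023 × 6.6096 × 36.60 × 4.0249 = 2.2394 mm/d
ETc = Kc × ET₀ = 1.10 × 2.2394 = 2.4633 mm/d
Over 30 days: 2.4633 × 30 = 73.899 mm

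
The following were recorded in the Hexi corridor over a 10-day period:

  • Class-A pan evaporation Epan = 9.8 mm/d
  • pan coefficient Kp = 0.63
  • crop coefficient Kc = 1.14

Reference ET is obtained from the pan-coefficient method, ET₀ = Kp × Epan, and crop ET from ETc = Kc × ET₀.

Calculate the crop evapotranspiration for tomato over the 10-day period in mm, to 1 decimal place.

70.4 mm

ET₀ = 0.63 × 9.8 = 6.1740 mm/d
ETc = Kc × ET₀ = 1.14 × 6.1740 = 7.0384 mm/d
Over 10 days: 7.0384 × 10 = 70.384 mm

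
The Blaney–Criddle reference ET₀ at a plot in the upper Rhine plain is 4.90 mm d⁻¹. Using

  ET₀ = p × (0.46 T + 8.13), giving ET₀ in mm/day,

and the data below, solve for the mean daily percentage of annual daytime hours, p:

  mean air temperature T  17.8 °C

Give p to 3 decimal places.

0.300

p = ET₀ / (0.46 T + 8.13) = 4.90 / (0.46 × 17.8 + 8.13) = 4.90 / 16.318 = 0.3003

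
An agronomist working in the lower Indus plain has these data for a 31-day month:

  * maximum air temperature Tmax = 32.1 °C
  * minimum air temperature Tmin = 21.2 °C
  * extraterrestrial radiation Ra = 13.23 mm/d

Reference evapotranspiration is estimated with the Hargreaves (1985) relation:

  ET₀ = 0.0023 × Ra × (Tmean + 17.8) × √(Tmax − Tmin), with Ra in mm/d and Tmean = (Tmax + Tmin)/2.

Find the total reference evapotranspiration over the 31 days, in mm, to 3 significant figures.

Tmean = (32.1 + 21.2)/2 = 26.65 °C
ET₀ = 0.0023 × 13.23 × (26.65 + 17.8) × √10.9 = 0.0023 × 13.23 × 44.45 × 3.3015 = 4.4655 mm/d
Over 31 days: 4.4655 × 31 = 138.431 mm

138 mm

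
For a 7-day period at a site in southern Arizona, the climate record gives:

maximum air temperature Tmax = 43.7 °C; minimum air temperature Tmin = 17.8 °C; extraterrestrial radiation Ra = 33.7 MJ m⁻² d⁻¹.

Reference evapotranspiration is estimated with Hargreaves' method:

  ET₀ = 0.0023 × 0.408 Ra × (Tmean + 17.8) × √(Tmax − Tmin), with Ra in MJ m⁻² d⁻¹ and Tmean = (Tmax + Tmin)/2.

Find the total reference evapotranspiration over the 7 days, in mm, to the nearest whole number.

Tmean = (43.7 + 17.8)/2 = 30.75 °C
0.408 Ra = 0.408 × 33.7 = 13.7496 mm/d equivalent
ET₀ = 0.0023 × 13.7496 × (30.75 + 17.8) × √25.9 = 0.0023 × 13.7496 × 48.55 × 5.0892 = 7.8137 mm/d
Over 7 days: 7.8137 × 7 = 54.696 mm

55 mm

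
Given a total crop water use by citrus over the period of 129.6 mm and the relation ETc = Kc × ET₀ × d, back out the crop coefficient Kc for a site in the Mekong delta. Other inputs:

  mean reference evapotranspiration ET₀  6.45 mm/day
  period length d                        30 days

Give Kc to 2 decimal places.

ETc = Kc × ET₀ × d  ⇒  Kc = ETc / (ET₀ × d)
Kc = 129.6 / (6.45 × 30) = 129.6 / 193.50 = 0.6698

0.67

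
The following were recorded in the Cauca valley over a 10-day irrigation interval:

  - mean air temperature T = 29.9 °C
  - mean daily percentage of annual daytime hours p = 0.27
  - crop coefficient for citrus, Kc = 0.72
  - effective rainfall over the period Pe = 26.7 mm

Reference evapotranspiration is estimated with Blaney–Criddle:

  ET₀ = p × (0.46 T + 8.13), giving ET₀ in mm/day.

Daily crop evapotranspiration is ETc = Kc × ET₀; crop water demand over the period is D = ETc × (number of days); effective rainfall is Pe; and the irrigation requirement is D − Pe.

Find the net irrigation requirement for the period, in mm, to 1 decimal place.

15.8 mm

ET₀ = 0.27 × (0.46 × 29.9 + 8.13) = 0.27 × 21.884 = 5.9087 mm/d
ETc = Kc × ET₀ = 0.72 × 5.9087 = 4.2543 mm/d
Crop demand D = ETc × 10 d = 4.2543 × 10 = 42.543 mm
D − Pe = 42.543 − 26.7 = 15.843 mm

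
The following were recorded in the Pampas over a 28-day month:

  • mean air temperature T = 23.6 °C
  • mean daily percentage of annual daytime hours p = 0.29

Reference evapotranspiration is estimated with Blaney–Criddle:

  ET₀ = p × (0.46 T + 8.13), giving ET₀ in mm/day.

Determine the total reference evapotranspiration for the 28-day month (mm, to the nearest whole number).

ET₀ = 0.29 × (0.46 × 23.6 + 8.13) = 0.29 × 18.986 = 5.5059 mm/d
Monthly total = 5.5059 × 28 = 154.165 mm

154 mm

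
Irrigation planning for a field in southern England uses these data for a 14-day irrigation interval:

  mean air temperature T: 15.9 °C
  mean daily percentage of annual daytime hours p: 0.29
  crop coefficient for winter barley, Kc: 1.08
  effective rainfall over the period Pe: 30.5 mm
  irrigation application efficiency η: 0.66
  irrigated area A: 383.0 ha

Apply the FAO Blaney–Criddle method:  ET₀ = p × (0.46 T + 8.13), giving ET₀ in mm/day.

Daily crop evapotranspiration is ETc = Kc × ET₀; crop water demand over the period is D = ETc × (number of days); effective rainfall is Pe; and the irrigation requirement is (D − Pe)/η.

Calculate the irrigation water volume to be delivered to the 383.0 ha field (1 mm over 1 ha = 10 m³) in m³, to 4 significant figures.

ET₀ = 0.29 × (0.46 × 15.9 + 8.13) = 0.29 × 15.444 = 4.4788 mm/d
ETc = Kc × ET₀ = 1.08 × 4.4788 = 4.8371 mm/d
Crop demand D = ETc × 14 d = 4.8371 × 14 = 67.719 mm
D − Pe = 67.719 − 30.5 = 37.219 mm
Gross irrigation = 37.219 / 0.66 = 56.392 mm
Volume = 56.392 mm × 383.0 ha × 10 = 215981.4 m³

216000 m³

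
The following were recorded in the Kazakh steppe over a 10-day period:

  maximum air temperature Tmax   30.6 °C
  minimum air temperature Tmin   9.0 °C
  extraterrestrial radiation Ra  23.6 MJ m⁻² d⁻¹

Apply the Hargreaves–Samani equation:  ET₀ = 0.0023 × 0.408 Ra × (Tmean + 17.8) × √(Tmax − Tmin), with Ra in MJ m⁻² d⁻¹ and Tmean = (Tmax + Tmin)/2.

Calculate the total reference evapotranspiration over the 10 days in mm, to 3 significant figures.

Tmean = (30.6 + 9.0)/2 = 19.80 °C
0.408 Ra = 0.408 × 23.6 = 9.6288 mm/d equivalent
ET₀ = 0.0023 × 9.6288 × (19.80 + 17.8) × √21.6 = 0.0023 × 9.6288 × 37.60 × 4.6476 = 3.8701 mm/d
Over 10 days: 3.8701 × 10 = 38.701 mm

38.7 mm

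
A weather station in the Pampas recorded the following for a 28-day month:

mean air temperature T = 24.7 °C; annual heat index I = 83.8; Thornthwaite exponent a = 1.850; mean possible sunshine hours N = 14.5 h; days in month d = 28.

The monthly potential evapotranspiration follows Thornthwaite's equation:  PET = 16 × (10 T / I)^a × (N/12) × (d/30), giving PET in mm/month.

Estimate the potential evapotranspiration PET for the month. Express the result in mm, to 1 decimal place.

133.3 mm

10T/I = 10 × 24.7 / 83.8 = 2.9475
(10T/I)^a = 2.9475^1.850 = 7.3874
Uncorrected PET = 16 × 7.3874 = 118.198 mm
Correction = (N/12)(d/30) = (14.5/12)(28/30) = 1.1278
PET = 118.198 × 1.1278 = 133.304 mm/month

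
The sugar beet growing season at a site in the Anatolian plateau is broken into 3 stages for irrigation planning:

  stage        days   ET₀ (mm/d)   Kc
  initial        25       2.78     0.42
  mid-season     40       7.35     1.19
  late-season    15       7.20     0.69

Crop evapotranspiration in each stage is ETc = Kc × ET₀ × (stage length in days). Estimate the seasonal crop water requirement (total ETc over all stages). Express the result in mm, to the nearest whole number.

initial: 0.42 × 2.78 × 25 = 29.19 mm
mid-season: 1.19 × 7.35 × 40 = 349.86 mm
late-season: 0.69 × 7.20 × 15 = 74.52 mm
Seasonal total = 453.57 mm

454 mm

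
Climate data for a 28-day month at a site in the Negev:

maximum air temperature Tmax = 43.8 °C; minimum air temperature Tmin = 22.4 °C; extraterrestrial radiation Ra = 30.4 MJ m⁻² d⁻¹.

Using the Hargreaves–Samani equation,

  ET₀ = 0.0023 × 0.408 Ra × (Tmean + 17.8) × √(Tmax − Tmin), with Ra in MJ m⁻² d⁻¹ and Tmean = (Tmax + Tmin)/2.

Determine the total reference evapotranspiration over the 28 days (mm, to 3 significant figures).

Tmean = (43.8 + 22.4)/2 = 33.10 °C
0.408 Ra = 0.408 × 30.4 = 12.4032 mm/d equivalent
ET₀ = 0.0023 × 12.4032 × (33.10 + 17.8) × √21.4 = 0.0023 × 12.4032 × 50.90 × 4.6260 = 6.7171 mm/d
Over 28 days: 6.7171 × 28 = 188.079 mm

188 mm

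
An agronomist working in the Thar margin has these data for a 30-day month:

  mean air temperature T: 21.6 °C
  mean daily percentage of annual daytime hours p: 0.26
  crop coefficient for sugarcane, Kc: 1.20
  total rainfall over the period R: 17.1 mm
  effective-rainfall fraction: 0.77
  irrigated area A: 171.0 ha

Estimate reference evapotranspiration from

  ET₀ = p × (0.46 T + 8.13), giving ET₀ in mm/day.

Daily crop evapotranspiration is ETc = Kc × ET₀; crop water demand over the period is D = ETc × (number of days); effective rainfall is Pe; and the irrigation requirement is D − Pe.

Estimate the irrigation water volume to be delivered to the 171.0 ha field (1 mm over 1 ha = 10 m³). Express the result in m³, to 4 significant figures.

266600 m³

ET₀ = 0.26 × (0.46 × 21.6 + 8.13) = 0.26 × 18.066 = 4.6972 mm/d
ETc = Kc × ET₀ = 1.20 × 4.6972 = 5.6366 mm/d
Crop demand D = ETc × 30 d = 5.6366 × 30 = 169.098 mm
Pe = 0.77 × 17.1 = 13.167 mm
D − Pe = 169.098 − 13.167 = 155.931 mm
Volume = 155.931 mm × 171.0 ha × 10 = 266642.0 m³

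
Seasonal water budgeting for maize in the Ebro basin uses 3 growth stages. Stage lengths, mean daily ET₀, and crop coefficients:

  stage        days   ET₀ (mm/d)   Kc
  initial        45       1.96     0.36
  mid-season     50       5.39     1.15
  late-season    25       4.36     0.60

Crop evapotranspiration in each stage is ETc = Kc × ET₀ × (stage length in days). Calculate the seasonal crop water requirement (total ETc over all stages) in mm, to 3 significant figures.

initial: 0.36 × 1.96 × 45 = 31.75 mm
mid-season: 1.15 × 5.39 × 50 = 309.93 mm
late-season: 0.60 × 4.36 × 25 = 65.40 mm
Seasonal total = 407.08 mm

407 mm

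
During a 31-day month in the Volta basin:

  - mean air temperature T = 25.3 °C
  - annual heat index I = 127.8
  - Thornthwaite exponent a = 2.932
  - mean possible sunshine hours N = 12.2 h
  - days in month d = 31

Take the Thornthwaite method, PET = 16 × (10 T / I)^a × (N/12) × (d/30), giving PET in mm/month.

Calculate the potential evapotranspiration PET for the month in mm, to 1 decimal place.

124.5 mm

10T/I = 10 × 25.3 / 127.8 = 1.9797
(10T/I)^a = 1.9797^2.932 = 7.4068
Uncorrected PET = 16 × 7.4068 = 118.509 mm
Correction = (N/12)(d/30) = (12.2/12)(31/30) = 1.0506
PET = 118.509 × 1.0506 = 124.506 mm/month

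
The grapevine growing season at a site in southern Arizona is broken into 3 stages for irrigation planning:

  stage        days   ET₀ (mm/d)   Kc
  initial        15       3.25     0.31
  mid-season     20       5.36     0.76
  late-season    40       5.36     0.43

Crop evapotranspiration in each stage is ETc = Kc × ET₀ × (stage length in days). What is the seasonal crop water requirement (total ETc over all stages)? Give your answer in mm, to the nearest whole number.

189 mm

initial: 0.31 × 3.25 × 15 = 15.11 mm
mid-season: 0.76 × 5.36 × 20 = 81.47 mm
late-season: 0.43 × 5.36 × 40 = 92.19 mm
Seasonal total = 188.77 mm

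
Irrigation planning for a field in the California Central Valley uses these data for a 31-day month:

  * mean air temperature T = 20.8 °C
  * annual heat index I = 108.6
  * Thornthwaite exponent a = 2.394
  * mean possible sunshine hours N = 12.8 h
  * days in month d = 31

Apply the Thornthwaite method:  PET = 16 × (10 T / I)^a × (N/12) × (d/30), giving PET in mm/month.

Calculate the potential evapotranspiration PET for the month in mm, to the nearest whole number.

10T/I = 10 × 20.8 / 108.6 = 1.9153
(10T/I)^a = 1.9153^2.394 = 4.7389
Uncorrected PET = 16 × 4.7389 = 75.822 mm
Correction = (N/12)(d/30) = (12.8/12)(31/30) = 1.1022
PET = 75.822 × 1.1022 = 83.571 mm/month

84 mm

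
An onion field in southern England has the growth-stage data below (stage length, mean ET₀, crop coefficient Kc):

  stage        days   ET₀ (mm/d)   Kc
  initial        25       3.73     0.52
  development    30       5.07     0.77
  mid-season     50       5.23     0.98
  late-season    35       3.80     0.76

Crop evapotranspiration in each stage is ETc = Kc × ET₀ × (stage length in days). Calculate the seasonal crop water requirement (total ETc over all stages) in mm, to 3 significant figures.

initial: 0.52 × 3.73 × 25 = 48.49 mm
development: 0.77 × 5.07 × 30 = 117.12 mm
mid-season: 0.98 × 5.23 × 50 = 256.27 mm
late-season: 0.76 × 3.80 × 35 = 101.08 mm
Seasonal total = 522.96 mm

523 mm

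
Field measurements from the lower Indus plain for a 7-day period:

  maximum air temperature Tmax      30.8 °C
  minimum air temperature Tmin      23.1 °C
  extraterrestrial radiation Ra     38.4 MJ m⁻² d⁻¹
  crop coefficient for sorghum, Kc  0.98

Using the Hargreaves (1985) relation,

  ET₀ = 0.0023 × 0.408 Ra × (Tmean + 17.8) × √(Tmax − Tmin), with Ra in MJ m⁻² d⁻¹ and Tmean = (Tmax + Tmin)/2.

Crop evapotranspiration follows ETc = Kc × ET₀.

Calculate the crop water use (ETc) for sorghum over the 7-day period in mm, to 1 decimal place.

30.7 mm

Tmean = (30.8 + 23.1)/2 = 26.95 °C
0.408 Ra = 0.408 × 38.4 = 15.6672 mm/d equivalent
ET₀ = 0.0023 × 15.6672 × (26.95 + 17.8) × √7.7 = 0.0023 × 15.6672 × 44.75 × 2.7749 = 4.4747 mm/d
ETc = Kc × ET₀ = 0.98 × 4.4747 = 4.3852 mm/d
Over 7 days: 4.3852 × 7 = 30.696 mm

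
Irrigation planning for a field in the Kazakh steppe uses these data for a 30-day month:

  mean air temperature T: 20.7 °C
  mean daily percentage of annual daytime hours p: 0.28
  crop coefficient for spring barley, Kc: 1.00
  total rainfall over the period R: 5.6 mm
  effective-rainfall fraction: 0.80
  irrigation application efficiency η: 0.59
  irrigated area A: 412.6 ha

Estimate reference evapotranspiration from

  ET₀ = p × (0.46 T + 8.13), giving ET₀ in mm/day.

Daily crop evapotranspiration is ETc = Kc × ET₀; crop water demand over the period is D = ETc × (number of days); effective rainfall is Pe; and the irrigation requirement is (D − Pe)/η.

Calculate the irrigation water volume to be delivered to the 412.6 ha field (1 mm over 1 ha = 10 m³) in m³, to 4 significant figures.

1006000 m³

ET₀ = 0.28 × (0.46 × 20.7 + 8.13) = 0.28 × 17.652 = 4.9426 mm/d
ETc = Kc × ET₀ = 1.00 × 4.9426 = 4.9426 mm/d
Crop demand D = ETc × 30 d = 4.9426 × 30 = 148.278 mm
Pe = 0.80 × 5.6 = 4.480 mm
D − Pe = 148.278 − 4.480 = 143.798 mm
Gross irrigation = 143.798 / 0.59 = 243.725 mm
Volume = 243.725 mm × 412.6 ha × 10 = 1005609.4 m³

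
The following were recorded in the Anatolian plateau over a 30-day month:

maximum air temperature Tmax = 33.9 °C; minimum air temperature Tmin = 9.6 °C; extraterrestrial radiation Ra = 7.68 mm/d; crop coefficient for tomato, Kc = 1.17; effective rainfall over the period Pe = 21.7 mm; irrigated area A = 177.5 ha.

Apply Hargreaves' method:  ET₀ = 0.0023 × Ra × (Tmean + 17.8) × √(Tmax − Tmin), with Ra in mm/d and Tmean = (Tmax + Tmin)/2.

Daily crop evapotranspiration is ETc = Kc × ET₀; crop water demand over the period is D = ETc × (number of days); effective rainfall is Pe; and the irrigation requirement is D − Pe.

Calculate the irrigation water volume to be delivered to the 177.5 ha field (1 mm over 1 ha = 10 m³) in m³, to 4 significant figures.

176000 m³

Tmean = (33.9 + 9.6)/2 = 21.75 °C
ET₀ = 0.0023 × 7.68 × (21.75 + 17.8) × √24.3 = 0.0023 × 7.68 × 39.55 × 4.9295 = 3.4438 mm/d
ETc = Kc × ET₀ = 1.17 × 3.4438 = 4.0292 mm/d
Crop demand D = ETc × 30 d = 4.0292 × 30 = 120.876 mm
D − Pe = 120.876 − 21.7 = 99.176 mm
Volume = 99.176 mm × 177.5 ha × 10 = 176037.4 m³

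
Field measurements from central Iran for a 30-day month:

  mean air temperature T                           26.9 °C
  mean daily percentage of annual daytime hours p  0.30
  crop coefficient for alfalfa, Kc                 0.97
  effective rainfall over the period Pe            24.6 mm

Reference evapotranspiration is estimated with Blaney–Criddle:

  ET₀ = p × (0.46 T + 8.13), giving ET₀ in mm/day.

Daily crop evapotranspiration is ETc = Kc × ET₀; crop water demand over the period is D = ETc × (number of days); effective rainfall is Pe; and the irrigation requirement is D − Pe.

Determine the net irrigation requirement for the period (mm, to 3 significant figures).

ET₀ = 0.30 × (0.46 × 26.9 + 8.13) = 0.30 × 20.504 = 6.1512 mm/d
ETc = Kc × ET₀ = 0.97 × 6.1512 = 5.9667 mm/d
Crop demand D = ETc × 30 d = 5.9667 × 30 = 179.001 mm
D − Pe = 179.001 − 24.6 = 154.401 mm

154 mm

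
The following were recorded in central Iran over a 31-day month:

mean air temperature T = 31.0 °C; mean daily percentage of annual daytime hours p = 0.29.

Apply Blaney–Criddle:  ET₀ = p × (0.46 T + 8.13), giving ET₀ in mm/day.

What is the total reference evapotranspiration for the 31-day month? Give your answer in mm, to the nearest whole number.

ET₀ = 0.29 × (0.46 × 31.0 + 8.13) = 0.29 × 22.390 = 6.4931 mm/d
Monthly total = 6.4931 × 31 = 201.286 mm

201 mm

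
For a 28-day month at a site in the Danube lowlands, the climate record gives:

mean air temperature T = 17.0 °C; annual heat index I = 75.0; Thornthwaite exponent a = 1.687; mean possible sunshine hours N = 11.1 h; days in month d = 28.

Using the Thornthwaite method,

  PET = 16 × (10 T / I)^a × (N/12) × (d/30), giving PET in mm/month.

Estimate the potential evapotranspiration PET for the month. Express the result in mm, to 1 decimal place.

10T/I = 10 × 17.0 / 75.0 = 2.2667
(10T/I)^a = 2.2667^1.687 = 3.9769
Uncorrected PET = 16 × 3.9769 = 63.630 mm
Correction = (N/12)(d/30) = (11.1/12)(28/30) = 0.8633
PET = 63.630 × 0.8633 = 54.932 mm/month

54.9 mm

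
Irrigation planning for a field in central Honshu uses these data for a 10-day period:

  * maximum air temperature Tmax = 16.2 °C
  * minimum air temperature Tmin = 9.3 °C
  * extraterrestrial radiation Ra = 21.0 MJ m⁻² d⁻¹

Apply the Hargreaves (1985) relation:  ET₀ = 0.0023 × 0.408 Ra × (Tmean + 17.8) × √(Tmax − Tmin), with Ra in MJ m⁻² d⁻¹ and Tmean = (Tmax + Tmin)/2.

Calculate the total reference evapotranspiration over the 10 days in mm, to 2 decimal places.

Tmean = (16.2 + 9.3)/2 = 12.75 °C
0.408 Ra = 0.408 × 21.0 = 8.5680 mm/d equivalent
ET₀ = 0.0023 × 8.5680 × (12.75 + 17.8) × √6.9 = 0.0023 × 8.5680 × 30.55 × 2.6268 = 1.5814 mm/d
Over 10 days: 1.5814 × 10 = 15.814 mm

15.81 mm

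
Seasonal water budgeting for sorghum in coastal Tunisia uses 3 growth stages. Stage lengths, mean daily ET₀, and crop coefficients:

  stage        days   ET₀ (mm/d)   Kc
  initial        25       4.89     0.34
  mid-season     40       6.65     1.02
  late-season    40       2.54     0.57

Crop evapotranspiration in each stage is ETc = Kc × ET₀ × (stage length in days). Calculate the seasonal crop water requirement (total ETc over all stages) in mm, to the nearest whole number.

371 mm

initial: 0.34 × 4.89 × 25 = 41.57 mm
mid-season: 1.02 × 6.65 × 40 = 271.32 mm
late-season: 0.57 × 2.54 × 40 = 57.91 mm
Seasonal total = 370.80 mm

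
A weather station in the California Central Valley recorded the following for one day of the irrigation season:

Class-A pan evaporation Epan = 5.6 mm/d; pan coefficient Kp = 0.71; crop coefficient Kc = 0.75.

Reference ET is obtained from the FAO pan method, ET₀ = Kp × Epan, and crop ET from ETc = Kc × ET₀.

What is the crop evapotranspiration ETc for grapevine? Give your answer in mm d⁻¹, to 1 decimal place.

3.0 mm d⁻¹

ET₀ = 0.71 × 5.6 = 3.9760 mm/d
ETc = Kc × ET₀ = 0.75 × 3.9760 = 2.9820 mm/d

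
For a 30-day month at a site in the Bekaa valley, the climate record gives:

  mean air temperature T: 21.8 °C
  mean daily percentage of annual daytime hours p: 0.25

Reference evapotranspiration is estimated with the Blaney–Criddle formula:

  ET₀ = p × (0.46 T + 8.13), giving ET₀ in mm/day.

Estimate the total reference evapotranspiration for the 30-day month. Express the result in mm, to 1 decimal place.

136.2 mm

ET₀ = 0.25 × (0.46 × 21.8 + 8.13) = 0.25 × 18.158 = 4.5395 mm/d
Monthly total = 4.5395 × 30 = 136.185 mm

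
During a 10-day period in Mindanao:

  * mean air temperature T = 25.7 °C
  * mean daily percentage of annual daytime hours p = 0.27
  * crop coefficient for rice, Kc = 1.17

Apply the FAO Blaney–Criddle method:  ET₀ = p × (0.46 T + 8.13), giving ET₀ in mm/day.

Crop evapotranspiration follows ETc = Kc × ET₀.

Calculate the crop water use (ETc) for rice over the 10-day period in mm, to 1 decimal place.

ET₀ = 0.27 × (0.46 × 25.7 + 8.13) = 0.27 × 19.952 = 5.3870 mm/d
ETc = Kc × ET₀ = 1.17 × 5.3870 = 6.3028 mm/d
Over 10 days: 6.3028 × 10 = 63.028 mm

63.0 mm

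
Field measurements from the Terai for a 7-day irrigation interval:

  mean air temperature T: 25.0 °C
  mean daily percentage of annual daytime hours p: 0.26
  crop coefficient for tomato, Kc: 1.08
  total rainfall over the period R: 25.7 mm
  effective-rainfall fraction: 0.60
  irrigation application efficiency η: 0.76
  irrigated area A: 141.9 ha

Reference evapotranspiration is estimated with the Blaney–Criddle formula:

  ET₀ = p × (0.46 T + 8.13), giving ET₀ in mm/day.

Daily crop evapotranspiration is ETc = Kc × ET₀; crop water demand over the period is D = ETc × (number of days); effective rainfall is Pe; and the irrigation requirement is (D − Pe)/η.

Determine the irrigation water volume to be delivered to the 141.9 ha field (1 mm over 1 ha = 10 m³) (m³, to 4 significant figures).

43250 m³

ET₀ = 0.26 × (0.46 × 25.0 + 8.13) = 0.26 × 19.630 = 5.1038 mm/d
ETc = Kc × ET₀ = 1.08 × 5.1038 = 5.5121 mm/d
Crop demand D = ETc × 7 d = 5.5121 × 7 = 38.585 mm
Pe = 0.60 × 25.7 = 15.420 mm
D − Pe = 38.585 − 15.420 = 23.165 mm
Gross irrigation = 23.165 / 0.76 = 30.480 mm
Volume = 30.480 mm × 141.9 ha × 10 = 43251.1 m³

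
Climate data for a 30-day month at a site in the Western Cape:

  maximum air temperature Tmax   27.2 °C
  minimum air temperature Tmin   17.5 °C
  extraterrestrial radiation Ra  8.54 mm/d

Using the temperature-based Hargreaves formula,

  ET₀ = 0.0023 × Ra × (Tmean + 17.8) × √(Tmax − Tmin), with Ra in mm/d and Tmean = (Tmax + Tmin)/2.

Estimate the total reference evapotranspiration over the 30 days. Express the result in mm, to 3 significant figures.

Tmean = (27.2 + 17.5)/2 = 22.35 °C
ET₀ = 0.0023 × 8.54 × (22.35 + 17.8) × √9.7 = 0.0023 × 8.54 × 40.15 × 3.1145 = 2.4562 mm/d
Over 30 days: 2.4562 × 30 = 73.686 mm

73.7 mm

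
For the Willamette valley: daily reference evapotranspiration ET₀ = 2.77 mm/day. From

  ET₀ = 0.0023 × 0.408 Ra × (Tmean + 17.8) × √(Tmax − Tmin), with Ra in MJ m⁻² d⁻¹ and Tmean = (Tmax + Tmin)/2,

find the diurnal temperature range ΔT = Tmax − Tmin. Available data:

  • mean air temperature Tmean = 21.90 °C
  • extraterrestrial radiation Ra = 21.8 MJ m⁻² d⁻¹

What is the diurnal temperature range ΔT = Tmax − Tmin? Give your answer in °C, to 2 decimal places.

√ΔT = ET₀ / [0.0023 × 0.408 × Ra × (Tmean+17.8)] = 2.77 / (0.0023 × 8.8944 × 39.70) = 3.4107
ΔT = 3.4107² = 11.633 °C

11.63 °C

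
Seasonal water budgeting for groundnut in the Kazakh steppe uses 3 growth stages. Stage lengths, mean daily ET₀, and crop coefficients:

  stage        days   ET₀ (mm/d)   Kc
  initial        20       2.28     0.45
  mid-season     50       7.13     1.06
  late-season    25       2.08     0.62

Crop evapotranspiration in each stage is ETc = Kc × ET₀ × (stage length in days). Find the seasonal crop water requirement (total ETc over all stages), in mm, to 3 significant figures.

initial: 0.45 × 2.28 × 20 = 20.52 mm
mid-season: 1.06 × 7.13 × 50 = 377.89 mm
late-season: 0.62 × 2.08 × 25 = 32.24 mm
Seasonal total = 430.65 mm

431 mm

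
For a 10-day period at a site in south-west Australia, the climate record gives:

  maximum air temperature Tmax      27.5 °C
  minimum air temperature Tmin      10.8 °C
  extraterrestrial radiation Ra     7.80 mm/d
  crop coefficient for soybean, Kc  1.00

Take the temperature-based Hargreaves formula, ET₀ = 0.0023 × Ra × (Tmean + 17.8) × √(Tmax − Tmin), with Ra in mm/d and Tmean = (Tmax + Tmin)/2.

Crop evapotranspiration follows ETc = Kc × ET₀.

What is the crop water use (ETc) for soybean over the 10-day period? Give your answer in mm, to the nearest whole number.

Tmean = (27.5 + 10.8)/2 = 19.15 °C
ET₀ = 0.0023 × 7.80 × (19.15 + 17.8) × √16.7 = 0.0023 × 7.80 × 36.95 × 4.0866 = 2.7089 mm/d
ETc = Kc × ET₀ = 1.00 × 2.7089 = 2.7089 mm/d
Over 10 days: 2.7089 × 10 = 27.089 mm

27 mm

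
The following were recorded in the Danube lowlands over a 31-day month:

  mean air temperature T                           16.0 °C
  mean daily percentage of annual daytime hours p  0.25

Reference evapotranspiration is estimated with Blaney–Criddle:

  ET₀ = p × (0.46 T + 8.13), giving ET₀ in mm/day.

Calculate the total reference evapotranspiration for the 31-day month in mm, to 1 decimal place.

120.0 mm

ET₀ = 0.25 × (0.46 × 16.0 + 8.13) = 0.25 × 15.490 = 3.8725 mm/d
Monthly total = 3.8725 × 31 = 120.048 mm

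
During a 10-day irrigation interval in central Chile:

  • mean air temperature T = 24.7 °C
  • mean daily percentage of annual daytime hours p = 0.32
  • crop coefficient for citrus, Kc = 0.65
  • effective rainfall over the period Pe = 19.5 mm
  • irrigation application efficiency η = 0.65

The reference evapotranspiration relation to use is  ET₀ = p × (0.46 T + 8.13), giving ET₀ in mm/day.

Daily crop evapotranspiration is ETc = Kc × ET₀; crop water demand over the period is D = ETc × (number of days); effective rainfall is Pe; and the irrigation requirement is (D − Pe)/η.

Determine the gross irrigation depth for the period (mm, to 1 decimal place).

32.4 mm

ET₀ = 0.32 × (0.46 × 24.7 + 8.13) = 0.32 × 19.492 = 6.2374 mm/d
ETc = Kc × ET₀ = 0.65 × 6.2374 = 4.0543 mm/d
Crop demand D = ETc × 10 d = 4.0543 × 10 = 40.543 mm
D − Pe = 40.543 − 19.5 = 21.043 mm
Gross irrigation = 21.043 / 0.65 = 32.374 mm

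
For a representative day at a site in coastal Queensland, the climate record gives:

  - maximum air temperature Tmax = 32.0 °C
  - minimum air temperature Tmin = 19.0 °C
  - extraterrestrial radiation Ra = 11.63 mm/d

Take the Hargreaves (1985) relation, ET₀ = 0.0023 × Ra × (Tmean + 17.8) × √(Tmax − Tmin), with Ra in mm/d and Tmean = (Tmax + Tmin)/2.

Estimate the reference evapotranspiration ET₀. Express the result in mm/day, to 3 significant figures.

Tmean = (32.0 + 19.0)/2 = 25.50 °C
ET₀ = 0.0023 × 11.63 × (25.50 + 17.8) × √13.0 = 0.0023 × 11.63 × 43.30 × 3.6056 = 4.1761 mm/d

4.18 mm/day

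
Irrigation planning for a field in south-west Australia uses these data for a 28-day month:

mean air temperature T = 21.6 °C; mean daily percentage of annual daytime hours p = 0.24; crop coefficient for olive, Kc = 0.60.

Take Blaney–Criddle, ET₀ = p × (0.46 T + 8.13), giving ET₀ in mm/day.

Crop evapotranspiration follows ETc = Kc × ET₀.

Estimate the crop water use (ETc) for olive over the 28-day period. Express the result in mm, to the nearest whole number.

ET₀ = 0.24 × (0.46 × 21.6 + 8.13) = 0.24 × 18.066 = 4.3358 mm/d
ETc = Kc × ET₀ = 0.60 × 4.3358 = 2.6015 mm/d
Over 28 days: 2.6015 × 28 = 72.842 mm

73 mm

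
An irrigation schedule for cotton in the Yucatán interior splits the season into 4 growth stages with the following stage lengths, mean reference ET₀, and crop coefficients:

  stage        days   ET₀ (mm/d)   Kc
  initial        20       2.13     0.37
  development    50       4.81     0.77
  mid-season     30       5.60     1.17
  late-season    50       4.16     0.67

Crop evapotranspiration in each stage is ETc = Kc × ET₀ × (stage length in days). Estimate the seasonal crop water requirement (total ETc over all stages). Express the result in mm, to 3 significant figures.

537 mm

initial: 0.37 × 2.13 × 20 = 15.76 mm
development: 0.77 × 4.81 × 50 = 185.19 mm
mid-season: 1.17 × 5.60 × 30 = 196.56 mm
late-season: 0.67 × 4.16 × 50 = 139.36 mm
Seasonal total = 536.87 mm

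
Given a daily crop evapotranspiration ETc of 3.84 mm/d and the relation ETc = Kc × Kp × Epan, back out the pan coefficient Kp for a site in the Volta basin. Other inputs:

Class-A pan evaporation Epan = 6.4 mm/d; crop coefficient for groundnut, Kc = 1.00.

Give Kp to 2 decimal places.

ETc = Kc × Kp × Epan  ⇒  Kp = ETc / (Kc × Epan)
Kp = 3.84 / (1.00 × 6.4) = 3.84 / 6.400 = 0.6000

0.60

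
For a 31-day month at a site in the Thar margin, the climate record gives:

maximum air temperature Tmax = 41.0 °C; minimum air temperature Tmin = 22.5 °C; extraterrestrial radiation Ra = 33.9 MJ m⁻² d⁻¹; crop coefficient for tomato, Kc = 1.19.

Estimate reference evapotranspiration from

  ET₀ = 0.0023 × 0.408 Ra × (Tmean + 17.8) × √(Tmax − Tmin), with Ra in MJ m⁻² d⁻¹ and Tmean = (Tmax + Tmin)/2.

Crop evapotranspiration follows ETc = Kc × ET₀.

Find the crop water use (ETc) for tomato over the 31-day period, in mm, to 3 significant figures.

250 mm

Tmean = (41.0 + 22.5)/2 = 31.75 °C
0.408 Ra = 0.408 × 33.9 = 13.8312 mm/d equivalent
ET₀ = 0.0023 × 13.8312 × (31.75 + 17.8) × √18.5 = 0.0023 × 13.8312 × 49.55 × 4.3012 = 6.7799 mm/d
ETc = Kc × ET₀ = 1.19 × 6.7799 = 8.0681 mm/d
Over 31 days: 8.0681 × 31 = 250.111 mm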